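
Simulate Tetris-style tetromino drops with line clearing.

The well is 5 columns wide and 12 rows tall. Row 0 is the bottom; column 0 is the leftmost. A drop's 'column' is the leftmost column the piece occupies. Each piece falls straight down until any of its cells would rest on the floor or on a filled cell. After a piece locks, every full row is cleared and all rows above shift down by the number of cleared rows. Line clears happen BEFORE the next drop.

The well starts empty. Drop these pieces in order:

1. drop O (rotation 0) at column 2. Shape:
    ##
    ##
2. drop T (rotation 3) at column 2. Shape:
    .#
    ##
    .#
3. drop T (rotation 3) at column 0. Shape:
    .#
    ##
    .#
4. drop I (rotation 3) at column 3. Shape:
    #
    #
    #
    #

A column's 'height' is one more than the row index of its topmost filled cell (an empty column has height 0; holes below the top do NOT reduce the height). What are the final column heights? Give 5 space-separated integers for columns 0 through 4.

Drop 1: O rot0 at col 2 lands with bottom-row=0; cleared 0 line(s) (total 0); column heights now [0 0 2 2 0], max=2
Drop 2: T rot3 at col 2 lands with bottom-row=2; cleared 0 line(s) (total 0); column heights now [0 0 4 5 0], max=5
Drop 3: T rot3 at col 0 lands with bottom-row=0; cleared 0 line(s) (total 0); column heights now [2 3 4 5 0], max=5
Drop 4: I rot3 at col 3 lands with bottom-row=5; cleared 0 line(s) (total 0); column heights now [2 3 4 9 0], max=9

Answer: 2 3 4 9 0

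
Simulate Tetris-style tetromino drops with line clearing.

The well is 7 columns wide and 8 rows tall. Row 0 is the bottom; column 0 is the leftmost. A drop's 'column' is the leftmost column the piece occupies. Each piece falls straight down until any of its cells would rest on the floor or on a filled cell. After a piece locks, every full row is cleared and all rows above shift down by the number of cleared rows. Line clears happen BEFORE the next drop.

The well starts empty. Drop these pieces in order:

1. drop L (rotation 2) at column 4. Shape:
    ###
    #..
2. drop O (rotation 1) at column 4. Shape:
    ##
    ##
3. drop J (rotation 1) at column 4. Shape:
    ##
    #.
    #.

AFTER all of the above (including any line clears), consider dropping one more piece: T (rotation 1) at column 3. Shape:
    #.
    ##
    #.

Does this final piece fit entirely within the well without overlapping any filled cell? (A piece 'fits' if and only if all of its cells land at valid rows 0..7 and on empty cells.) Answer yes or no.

Drop 1: L rot2 at col 4 lands with bottom-row=0; cleared 0 line(s) (total 0); column heights now [0 0 0 0 2 2 2], max=2
Drop 2: O rot1 at col 4 lands with bottom-row=2; cleared 0 line(s) (total 0); column heights now [0 0 0 0 4 4 2], max=4
Drop 3: J rot1 at col 4 lands with bottom-row=4; cleared 0 line(s) (total 0); column heights now [0 0 0 0 7 7 2], max=7
Test piece T rot1 at col 3 (width 2): heights before test = [0 0 0 0 7 7 2]; fits = False

Answer: no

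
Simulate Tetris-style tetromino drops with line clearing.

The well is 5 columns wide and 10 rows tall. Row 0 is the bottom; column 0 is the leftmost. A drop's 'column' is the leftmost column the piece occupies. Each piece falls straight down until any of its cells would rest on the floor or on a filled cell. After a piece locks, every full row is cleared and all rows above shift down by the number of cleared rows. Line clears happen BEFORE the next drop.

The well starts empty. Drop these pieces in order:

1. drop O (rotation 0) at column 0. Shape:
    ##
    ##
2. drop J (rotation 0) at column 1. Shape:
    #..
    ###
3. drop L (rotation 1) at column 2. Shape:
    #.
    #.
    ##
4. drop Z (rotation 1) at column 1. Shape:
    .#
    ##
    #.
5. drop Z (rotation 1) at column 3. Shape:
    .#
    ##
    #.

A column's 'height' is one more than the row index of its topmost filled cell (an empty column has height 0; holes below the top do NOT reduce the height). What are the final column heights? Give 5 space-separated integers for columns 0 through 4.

Drop 1: O rot0 at col 0 lands with bottom-row=0; cleared 0 line(s) (total 0); column heights now [2 2 0 0 0], max=2
Drop 2: J rot0 at col 1 lands with bottom-row=2; cleared 0 line(s) (total 0); column heights now [2 4 3 3 0], max=4
Drop 3: L rot1 at col 2 lands with bottom-row=3; cleared 0 line(s) (total 0); column heights now [2 4 6 4 0], max=6
Drop 4: Z rot1 at col 1 lands with bottom-row=5; cleared 0 line(s) (total 0); column heights now [2 7 8 4 0], max=8
Drop 5: Z rot1 at col 3 lands with bottom-row=4; cleared 0 line(s) (total 0); column heights now [2 7 8 6 7], max=8

Answer: 2 7 8 6 7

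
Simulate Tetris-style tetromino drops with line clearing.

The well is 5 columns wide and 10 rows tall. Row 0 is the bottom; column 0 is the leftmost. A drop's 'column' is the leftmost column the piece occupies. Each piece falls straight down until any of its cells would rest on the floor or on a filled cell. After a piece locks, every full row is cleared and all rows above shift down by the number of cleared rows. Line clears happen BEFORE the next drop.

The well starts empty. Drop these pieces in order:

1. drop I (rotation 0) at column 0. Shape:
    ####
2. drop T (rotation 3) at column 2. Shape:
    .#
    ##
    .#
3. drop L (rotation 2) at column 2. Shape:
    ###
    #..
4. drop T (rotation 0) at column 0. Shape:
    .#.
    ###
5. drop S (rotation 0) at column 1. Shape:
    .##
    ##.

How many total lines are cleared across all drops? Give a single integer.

Drop 1: I rot0 at col 0 lands with bottom-row=0; cleared 0 line(s) (total 0); column heights now [1 1 1 1 0], max=1
Drop 2: T rot3 at col 2 lands with bottom-row=1; cleared 0 line(s) (total 0); column heights now [1 1 3 4 0], max=4
Drop 3: L rot2 at col 2 lands with bottom-row=3; cleared 0 line(s) (total 0); column heights now [1 1 5 5 5], max=5
Drop 4: T rot0 at col 0 lands with bottom-row=5; cleared 0 line(s) (total 0); column heights now [6 7 6 5 5], max=7
Drop 5: S rot0 at col 1 lands with bottom-row=7; cleared 0 line(s) (total 0); column heights now [6 8 9 9 5], max=9

Answer: 0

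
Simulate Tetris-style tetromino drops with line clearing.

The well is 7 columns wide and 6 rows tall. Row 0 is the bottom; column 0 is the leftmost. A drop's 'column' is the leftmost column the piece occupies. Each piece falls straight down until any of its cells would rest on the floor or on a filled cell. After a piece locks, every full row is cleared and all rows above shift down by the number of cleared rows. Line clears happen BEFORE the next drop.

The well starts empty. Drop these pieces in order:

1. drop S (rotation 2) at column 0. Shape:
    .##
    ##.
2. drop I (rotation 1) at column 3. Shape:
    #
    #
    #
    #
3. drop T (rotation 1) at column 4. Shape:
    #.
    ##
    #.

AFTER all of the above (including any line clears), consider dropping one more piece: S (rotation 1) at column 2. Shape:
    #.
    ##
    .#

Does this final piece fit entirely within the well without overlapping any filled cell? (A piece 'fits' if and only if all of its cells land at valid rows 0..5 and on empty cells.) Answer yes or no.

Answer: no

Derivation:
Drop 1: S rot2 at col 0 lands with bottom-row=0; cleared 0 line(s) (total 0); column heights now [1 2 2 0 0 0 0], max=2
Drop 2: I rot1 at col 3 lands with bottom-row=0; cleared 0 line(s) (total 0); column heights now [1 2 2 4 0 0 0], max=4
Drop 3: T rot1 at col 4 lands with bottom-row=0; cleared 0 line(s) (total 0); column heights now [1 2 2 4 3 2 0], max=4
Test piece S rot1 at col 2 (width 2): heights before test = [1 2 2 4 3 2 0]; fits = False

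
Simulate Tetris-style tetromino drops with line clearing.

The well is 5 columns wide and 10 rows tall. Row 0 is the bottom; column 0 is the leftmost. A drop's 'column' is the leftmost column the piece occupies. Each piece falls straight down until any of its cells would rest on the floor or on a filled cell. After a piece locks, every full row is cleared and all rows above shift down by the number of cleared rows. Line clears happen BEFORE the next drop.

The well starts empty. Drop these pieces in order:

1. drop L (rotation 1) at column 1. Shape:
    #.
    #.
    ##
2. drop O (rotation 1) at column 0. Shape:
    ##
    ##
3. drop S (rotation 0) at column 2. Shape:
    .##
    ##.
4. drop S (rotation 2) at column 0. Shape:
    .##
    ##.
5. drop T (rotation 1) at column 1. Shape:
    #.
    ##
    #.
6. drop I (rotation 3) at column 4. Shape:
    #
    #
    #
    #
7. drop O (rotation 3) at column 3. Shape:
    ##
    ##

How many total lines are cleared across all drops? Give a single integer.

Drop 1: L rot1 at col 1 lands with bottom-row=0; cleared 0 line(s) (total 0); column heights now [0 3 1 0 0], max=3
Drop 2: O rot1 at col 0 lands with bottom-row=3; cleared 0 line(s) (total 0); column heights now [5 5 1 0 0], max=5
Drop 3: S rot0 at col 2 lands with bottom-row=1; cleared 0 line(s) (total 0); column heights now [5 5 2 3 3], max=5
Drop 4: S rot2 at col 0 lands with bottom-row=5; cleared 0 line(s) (total 0); column heights now [6 7 7 3 3], max=7
Drop 5: T rot1 at col 1 lands with bottom-row=7; cleared 0 line(s) (total 0); column heights now [6 10 9 3 3], max=10
Drop 6: I rot3 at col 4 lands with bottom-row=3; cleared 0 line(s) (total 0); column heights now [6 10 9 3 7], max=10
Drop 7: O rot3 at col 3 lands with bottom-row=7; cleared 0 line(s) (total 0); column heights now [6 10 9 9 9], max=10

Answer: 0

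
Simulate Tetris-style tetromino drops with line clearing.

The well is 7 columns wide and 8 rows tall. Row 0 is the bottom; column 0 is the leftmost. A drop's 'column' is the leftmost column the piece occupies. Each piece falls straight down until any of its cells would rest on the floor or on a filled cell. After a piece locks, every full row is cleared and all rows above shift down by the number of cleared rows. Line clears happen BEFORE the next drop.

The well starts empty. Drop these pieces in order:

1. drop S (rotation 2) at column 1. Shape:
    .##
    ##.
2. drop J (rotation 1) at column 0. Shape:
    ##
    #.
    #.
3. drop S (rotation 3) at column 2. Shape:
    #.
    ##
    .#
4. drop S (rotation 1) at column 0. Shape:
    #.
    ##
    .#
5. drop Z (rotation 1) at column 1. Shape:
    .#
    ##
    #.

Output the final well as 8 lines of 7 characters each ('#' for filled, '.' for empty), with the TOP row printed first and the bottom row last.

Drop 1: S rot2 at col 1 lands with bottom-row=0; cleared 0 line(s) (total 0); column heights now [0 1 2 2 0 0 0], max=2
Drop 2: J rot1 at col 0 lands with bottom-row=0; cleared 0 line(s) (total 0); column heights now [3 3 2 2 0 0 0], max=3
Drop 3: S rot3 at col 2 lands with bottom-row=2; cleared 0 line(s) (total 0); column heights now [3 3 5 4 0 0 0], max=5
Drop 4: S rot1 at col 0 lands with bottom-row=3; cleared 0 line(s) (total 0); column heights now [6 5 5 4 0 0 0], max=6
Drop 5: Z rot1 at col 1 lands with bottom-row=5; cleared 0 line(s) (total 0); column heights now [6 7 8 4 0 0 0], max=8

Answer: ..#....
.##....
##.....
###....
.###...
##.#...
#.##...
###....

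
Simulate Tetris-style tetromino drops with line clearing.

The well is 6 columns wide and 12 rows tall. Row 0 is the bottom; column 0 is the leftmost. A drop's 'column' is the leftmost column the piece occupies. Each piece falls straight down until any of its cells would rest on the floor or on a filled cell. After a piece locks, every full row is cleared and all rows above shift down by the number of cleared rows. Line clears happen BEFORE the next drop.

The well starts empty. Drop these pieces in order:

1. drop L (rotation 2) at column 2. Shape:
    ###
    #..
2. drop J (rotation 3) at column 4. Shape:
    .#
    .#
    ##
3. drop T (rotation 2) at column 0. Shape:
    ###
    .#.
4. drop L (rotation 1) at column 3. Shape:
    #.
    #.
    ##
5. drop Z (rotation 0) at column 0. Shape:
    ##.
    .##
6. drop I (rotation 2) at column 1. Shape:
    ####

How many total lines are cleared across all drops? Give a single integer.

Drop 1: L rot2 at col 2 lands with bottom-row=0; cleared 0 line(s) (total 0); column heights now [0 0 2 2 2 0], max=2
Drop 2: J rot3 at col 4 lands with bottom-row=2; cleared 0 line(s) (total 0); column heights now [0 0 2 2 3 5], max=5
Drop 3: T rot2 at col 0 lands with bottom-row=1; cleared 0 line(s) (total 0); column heights now [3 3 3 2 3 5], max=5
Drop 4: L rot1 at col 3 lands with bottom-row=3; cleared 0 line(s) (total 0); column heights now [3 3 3 6 4 5], max=6
Drop 5: Z rot0 at col 0 lands with bottom-row=3; cleared 0 line(s) (total 0); column heights now [5 5 4 6 4 5], max=6
Drop 6: I rot2 at col 1 lands with bottom-row=6; cleared 0 line(s) (total 0); column heights now [5 7 7 7 7 5], max=7

Answer: 0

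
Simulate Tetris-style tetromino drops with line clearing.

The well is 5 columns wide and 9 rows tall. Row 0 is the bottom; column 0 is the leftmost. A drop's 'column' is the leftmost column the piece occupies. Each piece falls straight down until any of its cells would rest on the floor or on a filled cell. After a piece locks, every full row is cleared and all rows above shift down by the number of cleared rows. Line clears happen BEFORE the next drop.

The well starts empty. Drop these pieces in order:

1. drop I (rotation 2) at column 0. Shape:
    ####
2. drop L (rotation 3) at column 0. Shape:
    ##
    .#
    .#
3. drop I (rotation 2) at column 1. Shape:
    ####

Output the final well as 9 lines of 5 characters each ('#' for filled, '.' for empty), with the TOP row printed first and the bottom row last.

Answer: .....
.....
.....
.....
.####
##...
.#...
.#...
####.

Derivation:
Drop 1: I rot2 at col 0 lands with bottom-row=0; cleared 0 line(s) (total 0); column heights now [1 1 1 1 0], max=1
Drop 2: L rot3 at col 0 lands with bottom-row=1; cleared 0 line(s) (total 0); column heights now [4 4 1 1 0], max=4
Drop 3: I rot2 at col 1 lands with bottom-row=4; cleared 0 line(s) (total 0); column heights now [4 5 5 5 5], max=5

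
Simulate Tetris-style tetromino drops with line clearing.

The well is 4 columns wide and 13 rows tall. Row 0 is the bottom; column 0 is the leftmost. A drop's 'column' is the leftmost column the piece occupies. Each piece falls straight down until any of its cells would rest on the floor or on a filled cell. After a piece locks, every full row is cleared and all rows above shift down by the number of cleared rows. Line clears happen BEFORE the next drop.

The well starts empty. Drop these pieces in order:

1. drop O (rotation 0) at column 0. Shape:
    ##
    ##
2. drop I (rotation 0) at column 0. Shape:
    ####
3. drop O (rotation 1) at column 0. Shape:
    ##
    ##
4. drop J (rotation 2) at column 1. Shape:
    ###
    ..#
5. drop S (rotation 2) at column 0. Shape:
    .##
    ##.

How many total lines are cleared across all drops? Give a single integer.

Drop 1: O rot0 at col 0 lands with bottom-row=0; cleared 0 line(s) (total 0); column heights now [2 2 0 0], max=2
Drop 2: I rot0 at col 0 lands with bottom-row=2; cleared 1 line(s) (total 1); column heights now [2 2 0 0], max=2
Drop 3: O rot1 at col 0 lands with bottom-row=2; cleared 0 line(s) (total 1); column heights now [4 4 0 0], max=4
Drop 4: J rot2 at col 1 lands with bottom-row=3; cleared 0 line(s) (total 1); column heights now [4 5 5 5], max=5
Drop 5: S rot2 at col 0 lands with bottom-row=5; cleared 0 line(s) (total 1); column heights now [6 7 7 5], max=7

Answer: 1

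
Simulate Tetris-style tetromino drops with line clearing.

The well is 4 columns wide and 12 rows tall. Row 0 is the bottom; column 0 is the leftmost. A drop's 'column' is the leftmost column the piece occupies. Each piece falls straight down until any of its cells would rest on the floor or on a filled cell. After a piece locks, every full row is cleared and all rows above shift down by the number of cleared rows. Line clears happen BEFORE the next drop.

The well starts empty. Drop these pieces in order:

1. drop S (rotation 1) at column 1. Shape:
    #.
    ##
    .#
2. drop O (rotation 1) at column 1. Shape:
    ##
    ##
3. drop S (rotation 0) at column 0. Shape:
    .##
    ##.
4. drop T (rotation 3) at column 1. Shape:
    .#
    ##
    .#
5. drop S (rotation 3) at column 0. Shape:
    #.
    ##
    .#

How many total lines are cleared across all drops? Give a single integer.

Answer: 0

Derivation:
Drop 1: S rot1 at col 1 lands with bottom-row=0; cleared 0 line(s) (total 0); column heights now [0 3 2 0], max=3
Drop 2: O rot1 at col 1 lands with bottom-row=3; cleared 0 line(s) (total 0); column heights now [0 5 5 0], max=5
Drop 3: S rot0 at col 0 lands with bottom-row=5; cleared 0 line(s) (total 0); column heights now [6 7 7 0], max=7
Drop 4: T rot3 at col 1 lands with bottom-row=7; cleared 0 line(s) (total 0); column heights now [6 9 10 0], max=10
Drop 5: S rot3 at col 0 lands with bottom-row=9; cleared 0 line(s) (total 0); column heights now [12 11 10 0], max=12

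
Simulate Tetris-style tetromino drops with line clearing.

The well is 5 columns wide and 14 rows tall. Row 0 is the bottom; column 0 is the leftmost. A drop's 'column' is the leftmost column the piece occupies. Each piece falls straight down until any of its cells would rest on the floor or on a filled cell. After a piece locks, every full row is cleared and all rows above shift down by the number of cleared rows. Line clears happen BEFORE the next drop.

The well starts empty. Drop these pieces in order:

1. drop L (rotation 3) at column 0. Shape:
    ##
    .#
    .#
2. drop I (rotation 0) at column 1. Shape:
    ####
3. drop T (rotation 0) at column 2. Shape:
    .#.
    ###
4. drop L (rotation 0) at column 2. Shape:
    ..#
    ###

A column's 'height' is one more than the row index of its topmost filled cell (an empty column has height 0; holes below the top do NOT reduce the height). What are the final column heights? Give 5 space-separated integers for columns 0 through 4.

Answer: 3 4 7 7 8

Derivation:
Drop 1: L rot3 at col 0 lands with bottom-row=0; cleared 0 line(s) (total 0); column heights now [3 3 0 0 0], max=3
Drop 2: I rot0 at col 1 lands with bottom-row=3; cleared 0 line(s) (total 0); column heights now [3 4 4 4 4], max=4
Drop 3: T rot0 at col 2 lands with bottom-row=4; cleared 0 line(s) (total 0); column heights now [3 4 5 6 5], max=6
Drop 4: L rot0 at col 2 lands with bottom-row=6; cleared 0 line(s) (total 0); column heights now [3 4 7 7 8], max=8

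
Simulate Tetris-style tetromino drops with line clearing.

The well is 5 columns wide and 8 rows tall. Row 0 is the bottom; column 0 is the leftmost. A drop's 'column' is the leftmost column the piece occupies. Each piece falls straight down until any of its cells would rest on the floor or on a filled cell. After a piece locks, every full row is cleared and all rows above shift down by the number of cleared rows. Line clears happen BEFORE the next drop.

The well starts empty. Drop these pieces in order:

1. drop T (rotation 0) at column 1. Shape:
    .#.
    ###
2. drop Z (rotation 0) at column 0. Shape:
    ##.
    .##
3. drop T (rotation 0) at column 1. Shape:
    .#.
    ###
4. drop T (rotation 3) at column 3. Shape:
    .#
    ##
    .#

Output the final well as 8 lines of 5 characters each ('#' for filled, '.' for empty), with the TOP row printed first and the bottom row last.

Answer: .....
....#
..###
.####
##...
.##..
..#..
.###.

Derivation:
Drop 1: T rot0 at col 1 lands with bottom-row=0; cleared 0 line(s) (total 0); column heights now [0 1 2 1 0], max=2
Drop 2: Z rot0 at col 0 lands with bottom-row=2; cleared 0 line(s) (total 0); column heights now [4 4 3 1 0], max=4
Drop 3: T rot0 at col 1 lands with bottom-row=4; cleared 0 line(s) (total 0); column heights now [4 5 6 5 0], max=6
Drop 4: T rot3 at col 3 lands with bottom-row=4; cleared 0 line(s) (total 0); column heights now [4 5 6 6 7], max=7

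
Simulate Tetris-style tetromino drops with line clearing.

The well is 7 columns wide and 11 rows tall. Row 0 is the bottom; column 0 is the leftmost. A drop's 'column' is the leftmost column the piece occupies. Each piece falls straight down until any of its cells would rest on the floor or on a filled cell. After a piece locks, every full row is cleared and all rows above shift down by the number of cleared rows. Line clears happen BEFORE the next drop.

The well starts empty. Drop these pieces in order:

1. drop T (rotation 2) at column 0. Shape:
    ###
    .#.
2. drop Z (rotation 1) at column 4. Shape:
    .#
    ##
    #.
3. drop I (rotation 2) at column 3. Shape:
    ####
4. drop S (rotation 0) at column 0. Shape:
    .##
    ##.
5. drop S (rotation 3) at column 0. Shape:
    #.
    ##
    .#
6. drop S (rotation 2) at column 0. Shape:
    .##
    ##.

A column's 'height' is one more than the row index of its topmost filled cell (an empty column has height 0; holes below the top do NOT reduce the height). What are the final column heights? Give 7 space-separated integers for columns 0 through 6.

Answer: 8 9 9 4 4 4 4

Derivation:
Drop 1: T rot2 at col 0 lands with bottom-row=0; cleared 0 line(s) (total 0); column heights now [2 2 2 0 0 0 0], max=2
Drop 2: Z rot1 at col 4 lands with bottom-row=0; cleared 0 line(s) (total 0); column heights now [2 2 2 0 2 3 0], max=3
Drop 3: I rot2 at col 3 lands with bottom-row=3; cleared 0 line(s) (total 0); column heights now [2 2 2 4 4 4 4], max=4
Drop 4: S rot0 at col 0 lands with bottom-row=2; cleared 0 line(s) (total 0); column heights now [3 4 4 4 4 4 4], max=4
Drop 5: S rot3 at col 0 lands with bottom-row=4; cleared 0 line(s) (total 0); column heights now [7 6 4 4 4 4 4], max=7
Drop 6: S rot2 at col 0 lands with bottom-row=7; cleared 0 line(s) (total 0); column heights now [8 9 9 4 4 4 4], max=9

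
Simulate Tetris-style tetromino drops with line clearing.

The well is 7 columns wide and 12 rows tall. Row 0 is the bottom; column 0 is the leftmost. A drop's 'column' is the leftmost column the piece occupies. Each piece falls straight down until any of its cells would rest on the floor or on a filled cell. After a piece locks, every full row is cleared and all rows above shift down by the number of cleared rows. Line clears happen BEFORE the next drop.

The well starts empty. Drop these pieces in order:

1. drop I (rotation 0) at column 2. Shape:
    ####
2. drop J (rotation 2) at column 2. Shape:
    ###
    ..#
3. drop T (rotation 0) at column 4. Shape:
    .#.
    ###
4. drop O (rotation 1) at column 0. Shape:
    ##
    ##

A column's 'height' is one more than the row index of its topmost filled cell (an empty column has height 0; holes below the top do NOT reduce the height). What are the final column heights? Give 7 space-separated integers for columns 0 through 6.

Answer: 2 2 3 3 4 5 4

Derivation:
Drop 1: I rot0 at col 2 lands with bottom-row=0; cleared 0 line(s) (total 0); column heights now [0 0 1 1 1 1 0], max=1
Drop 2: J rot2 at col 2 lands with bottom-row=1; cleared 0 line(s) (total 0); column heights now [0 0 3 3 3 1 0], max=3
Drop 3: T rot0 at col 4 lands with bottom-row=3; cleared 0 line(s) (total 0); column heights now [0 0 3 3 4 5 4], max=5
Drop 4: O rot1 at col 0 lands with bottom-row=0; cleared 0 line(s) (total 0); column heights now [2 2 3 3 4 5 4], max=5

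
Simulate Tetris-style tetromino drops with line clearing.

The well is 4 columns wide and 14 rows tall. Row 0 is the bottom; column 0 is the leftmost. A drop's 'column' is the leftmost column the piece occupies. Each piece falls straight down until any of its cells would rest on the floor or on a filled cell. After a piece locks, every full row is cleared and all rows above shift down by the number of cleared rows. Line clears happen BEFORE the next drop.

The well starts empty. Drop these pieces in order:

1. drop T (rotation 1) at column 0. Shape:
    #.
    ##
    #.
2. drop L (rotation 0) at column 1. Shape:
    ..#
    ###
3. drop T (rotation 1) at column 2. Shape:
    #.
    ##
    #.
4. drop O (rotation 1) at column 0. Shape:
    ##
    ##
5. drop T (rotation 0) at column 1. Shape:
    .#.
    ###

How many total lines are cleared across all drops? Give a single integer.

Drop 1: T rot1 at col 0 lands with bottom-row=0; cleared 0 line(s) (total 0); column heights now [3 2 0 0], max=3
Drop 2: L rot0 at col 1 lands with bottom-row=2; cleared 1 line(s) (total 1); column heights now [2 2 0 3], max=3
Drop 3: T rot1 at col 2 lands with bottom-row=2; cleared 0 line(s) (total 1); column heights now [2 2 5 4], max=5
Drop 4: O rot1 at col 0 lands with bottom-row=2; cleared 2 line(s) (total 3); column heights now [2 2 3 0], max=3
Drop 5: T rot0 at col 1 lands with bottom-row=3; cleared 0 line(s) (total 3); column heights now [2 4 5 4], max=5

Answer: 3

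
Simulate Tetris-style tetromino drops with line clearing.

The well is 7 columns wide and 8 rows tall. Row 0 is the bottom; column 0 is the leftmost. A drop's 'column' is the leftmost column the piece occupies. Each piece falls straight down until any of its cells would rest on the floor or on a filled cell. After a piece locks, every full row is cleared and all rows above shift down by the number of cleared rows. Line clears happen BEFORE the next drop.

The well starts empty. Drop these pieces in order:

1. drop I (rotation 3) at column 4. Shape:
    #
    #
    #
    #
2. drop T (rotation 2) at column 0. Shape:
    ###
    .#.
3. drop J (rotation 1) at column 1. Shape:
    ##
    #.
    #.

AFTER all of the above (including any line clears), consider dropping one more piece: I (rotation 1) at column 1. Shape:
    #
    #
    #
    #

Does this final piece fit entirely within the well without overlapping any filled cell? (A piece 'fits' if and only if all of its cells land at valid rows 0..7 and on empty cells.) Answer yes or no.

Drop 1: I rot3 at col 4 lands with bottom-row=0; cleared 0 line(s) (total 0); column heights now [0 0 0 0 4 0 0], max=4
Drop 2: T rot2 at col 0 lands with bottom-row=0; cleared 0 line(s) (total 0); column heights now [2 2 2 0 4 0 0], max=4
Drop 3: J rot1 at col 1 lands with bottom-row=2; cleared 0 line(s) (total 0); column heights now [2 5 5 0 4 0 0], max=5
Test piece I rot1 at col 1 (width 1): heights before test = [2 5 5 0 4 0 0]; fits = False

Answer: no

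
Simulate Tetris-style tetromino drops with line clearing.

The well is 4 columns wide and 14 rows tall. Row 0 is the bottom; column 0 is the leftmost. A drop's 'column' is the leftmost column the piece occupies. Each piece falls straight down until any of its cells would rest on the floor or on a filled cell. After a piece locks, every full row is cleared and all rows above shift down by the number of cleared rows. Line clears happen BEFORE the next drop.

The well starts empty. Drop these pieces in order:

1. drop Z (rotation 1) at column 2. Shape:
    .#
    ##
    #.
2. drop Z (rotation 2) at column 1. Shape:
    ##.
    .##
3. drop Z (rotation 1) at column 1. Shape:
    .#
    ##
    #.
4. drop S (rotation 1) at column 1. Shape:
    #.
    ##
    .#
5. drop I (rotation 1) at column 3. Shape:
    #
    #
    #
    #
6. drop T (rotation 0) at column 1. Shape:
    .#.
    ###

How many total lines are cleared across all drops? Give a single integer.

Drop 1: Z rot1 at col 2 lands with bottom-row=0; cleared 0 line(s) (total 0); column heights now [0 0 2 3], max=3
Drop 2: Z rot2 at col 1 lands with bottom-row=3; cleared 0 line(s) (total 0); column heights now [0 5 5 4], max=5
Drop 3: Z rot1 at col 1 lands with bottom-row=5; cleared 0 line(s) (total 0); column heights now [0 7 8 4], max=8
Drop 4: S rot1 at col 1 lands with bottom-row=8; cleared 0 line(s) (total 0); column heights now [0 11 10 4], max=11
Drop 5: I rot1 at col 3 lands with bottom-row=4; cleared 0 line(s) (total 0); column heights now [0 11 10 8], max=11
Drop 6: T rot0 at col 1 lands with bottom-row=11; cleared 0 line(s) (total 0); column heights now [0 12 13 12], max=13

Answer: 0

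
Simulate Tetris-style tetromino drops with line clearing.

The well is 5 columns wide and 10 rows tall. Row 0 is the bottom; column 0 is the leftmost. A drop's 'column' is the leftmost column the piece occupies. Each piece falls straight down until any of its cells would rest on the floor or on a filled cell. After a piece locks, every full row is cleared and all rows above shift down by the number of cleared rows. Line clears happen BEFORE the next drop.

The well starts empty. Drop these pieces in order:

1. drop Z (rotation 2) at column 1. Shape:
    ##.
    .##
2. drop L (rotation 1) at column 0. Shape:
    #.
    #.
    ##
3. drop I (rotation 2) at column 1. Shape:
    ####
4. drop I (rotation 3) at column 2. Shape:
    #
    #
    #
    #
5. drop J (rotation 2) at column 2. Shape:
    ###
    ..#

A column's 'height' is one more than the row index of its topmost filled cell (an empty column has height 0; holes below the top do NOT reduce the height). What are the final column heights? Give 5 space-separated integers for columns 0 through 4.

Drop 1: Z rot2 at col 1 lands with bottom-row=0; cleared 0 line(s) (total 0); column heights now [0 2 2 1 0], max=2
Drop 2: L rot1 at col 0 lands with bottom-row=2; cleared 0 line(s) (total 0); column heights now [5 3 2 1 0], max=5
Drop 3: I rot2 at col 1 lands with bottom-row=3; cleared 1 line(s) (total 1); column heights now [4 3 2 1 0], max=4
Drop 4: I rot3 at col 2 lands with bottom-row=2; cleared 0 line(s) (total 1); column heights now [4 3 6 1 0], max=6
Drop 5: J rot2 at col 2 lands with bottom-row=5; cleared 0 line(s) (total 1); column heights now [4 3 7 7 7], max=7

Answer: 4 3 7 7 7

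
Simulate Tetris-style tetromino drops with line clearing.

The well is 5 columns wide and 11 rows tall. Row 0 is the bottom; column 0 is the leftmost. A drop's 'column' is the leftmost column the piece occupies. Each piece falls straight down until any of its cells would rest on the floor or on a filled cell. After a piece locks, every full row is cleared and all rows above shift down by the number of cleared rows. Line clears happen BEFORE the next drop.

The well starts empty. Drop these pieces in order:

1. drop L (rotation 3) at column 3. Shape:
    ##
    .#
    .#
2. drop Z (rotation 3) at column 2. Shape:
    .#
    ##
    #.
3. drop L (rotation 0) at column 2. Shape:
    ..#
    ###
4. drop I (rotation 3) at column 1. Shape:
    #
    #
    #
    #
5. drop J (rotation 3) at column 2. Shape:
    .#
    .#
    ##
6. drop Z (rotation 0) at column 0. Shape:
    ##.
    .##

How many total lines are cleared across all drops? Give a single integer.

Drop 1: L rot3 at col 3 lands with bottom-row=0; cleared 0 line(s) (total 0); column heights now [0 0 0 3 3], max=3
Drop 2: Z rot3 at col 2 lands with bottom-row=2; cleared 0 line(s) (total 0); column heights now [0 0 4 5 3], max=5
Drop 3: L rot0 at col 2 lands with bottom-row=5; cleared 0 line(s) (total 0); column heights now [0 0 6 6 7], max=7
Drop 4: I rot3 at col 1 lands with bottom-row=0; cleared 0 line(s) (total 0); column heights now [0 4 6 6 7], max=7
Drop 5: J rot3 at col 2 lands with bottom-row=6; cleared 0 line(s) (total 0); column heights now [0 4 7 9 7], max=9
Drop 6: Z rot0 at col 0 lands with bottom-row=7; cleared 0 line(s) (total 0); column heights now [9 9 8 9 7], max=9

Answer: 0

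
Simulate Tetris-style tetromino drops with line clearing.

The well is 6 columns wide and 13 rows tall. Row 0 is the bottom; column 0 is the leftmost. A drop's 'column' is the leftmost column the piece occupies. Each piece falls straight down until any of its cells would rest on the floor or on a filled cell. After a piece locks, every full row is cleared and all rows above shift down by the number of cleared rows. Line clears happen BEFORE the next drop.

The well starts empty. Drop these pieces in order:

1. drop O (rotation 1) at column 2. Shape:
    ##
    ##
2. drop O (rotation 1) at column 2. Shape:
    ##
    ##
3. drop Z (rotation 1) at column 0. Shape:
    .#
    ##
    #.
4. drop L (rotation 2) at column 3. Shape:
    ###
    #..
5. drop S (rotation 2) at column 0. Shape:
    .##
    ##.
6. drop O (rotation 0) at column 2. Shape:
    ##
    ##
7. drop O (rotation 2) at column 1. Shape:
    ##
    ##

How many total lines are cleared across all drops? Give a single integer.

Drop 1: O rot1 at col 2 lands with bottom-row=0; cleared 0 line(s) (total 0); column heights now [0 0 2 2 0 0], max=2
Drop 2: O rot1 at col 2 lands with bottom-row=2; cleared 0 line(s) (total 0); column heights now [0 0 4 4 0 0], max=4
Drop 3: Z rot1 at col 0 lands with bottom-row=0; cleared 0 line(s) (total 0); column heights now [2 3 4 4 0 0], max=4
Drop 4: L rot2 at col 3 lands with bottom-row=4; cleared 0 line(s) (total 0); column heights now [2 3 4 6 6 6], max=6
Drop 5: S rot2 at col 0 lands with bottom-row=3; cleared 0 line(s) (total 0); column heights now [4 5 5 6 6 6], max=6
Drop 6: O rot0 at col 2 lands with bottom-row=6; cleared 0 line(s) (total 0); column heights now [4 5 8 8 6 6], max=8
Drop 7: O rot2 at col 1 lands with bottom-row=8; cleared 0 line(s) (total 0); column heights now [4 10 10 8 6 6], max=10

Answer: 0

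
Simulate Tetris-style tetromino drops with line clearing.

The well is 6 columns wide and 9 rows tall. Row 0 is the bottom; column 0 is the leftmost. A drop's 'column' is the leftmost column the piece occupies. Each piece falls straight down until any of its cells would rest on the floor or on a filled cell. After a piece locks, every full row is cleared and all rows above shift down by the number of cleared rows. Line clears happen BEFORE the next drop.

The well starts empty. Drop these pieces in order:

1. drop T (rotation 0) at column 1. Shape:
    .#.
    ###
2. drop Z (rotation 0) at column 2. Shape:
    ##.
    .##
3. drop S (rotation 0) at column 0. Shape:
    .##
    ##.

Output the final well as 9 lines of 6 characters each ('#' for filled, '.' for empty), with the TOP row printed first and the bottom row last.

Answer: ......
......
......
......
......
.##...
####..
..###.
.###..

Derivation:
Drop 1: T rot0 at col 1 lands with bottom-row=0; cleared 0 line(s) (total 0); column heights now [0 1 2 1 0 0], max=2
Drop 2: Z rot0 at col 2 lands with bottom-row=1; cleared 0 line(s) (total 0); column heights now [0 1 3 3 2 0], max=3
Drop 3: S rot0 at col 0 lands with bottom-row=2; cleared 0 line(s) (total 0); column heights now [3 4 4 3 2 0], max=4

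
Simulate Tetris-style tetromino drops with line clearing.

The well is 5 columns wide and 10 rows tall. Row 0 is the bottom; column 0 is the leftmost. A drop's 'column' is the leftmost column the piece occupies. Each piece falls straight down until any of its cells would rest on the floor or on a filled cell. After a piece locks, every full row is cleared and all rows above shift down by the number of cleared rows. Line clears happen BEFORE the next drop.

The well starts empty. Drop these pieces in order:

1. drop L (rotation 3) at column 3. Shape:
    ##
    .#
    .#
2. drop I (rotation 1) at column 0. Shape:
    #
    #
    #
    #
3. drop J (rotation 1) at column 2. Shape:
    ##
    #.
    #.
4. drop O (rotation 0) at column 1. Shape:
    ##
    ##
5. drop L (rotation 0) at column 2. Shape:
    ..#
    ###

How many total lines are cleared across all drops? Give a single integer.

Answer: 0

Derivation:
Drop 1: L rot3 at col 3 lands with bottom-row=0; cleared 0 line(s) (total 0); column heights now [0 0 0 3 3], max=3
Drop 2: I rot1 at col 0 lands with bottom-row=0; cleared 0 line(s) (total 0); column heights now [4 0 0 3 3], max=4
Drop 3: J rot1 at col 2 lands with bottom-row=1; cleared 0 line(s) (total 0); column heights now [4 0 4 4 3], max=4
Drop 4: O rot0 at col 1 lands with bottom-row=4; cleared 0 line(s) (total 0); column heights now [4 6 6 4 3], max=6
Drop 5: L rot0 at col 2 lands with bottom-row=6; cleared 0 line(s) (total 0); column heights now [4 6 7 7 8], max=8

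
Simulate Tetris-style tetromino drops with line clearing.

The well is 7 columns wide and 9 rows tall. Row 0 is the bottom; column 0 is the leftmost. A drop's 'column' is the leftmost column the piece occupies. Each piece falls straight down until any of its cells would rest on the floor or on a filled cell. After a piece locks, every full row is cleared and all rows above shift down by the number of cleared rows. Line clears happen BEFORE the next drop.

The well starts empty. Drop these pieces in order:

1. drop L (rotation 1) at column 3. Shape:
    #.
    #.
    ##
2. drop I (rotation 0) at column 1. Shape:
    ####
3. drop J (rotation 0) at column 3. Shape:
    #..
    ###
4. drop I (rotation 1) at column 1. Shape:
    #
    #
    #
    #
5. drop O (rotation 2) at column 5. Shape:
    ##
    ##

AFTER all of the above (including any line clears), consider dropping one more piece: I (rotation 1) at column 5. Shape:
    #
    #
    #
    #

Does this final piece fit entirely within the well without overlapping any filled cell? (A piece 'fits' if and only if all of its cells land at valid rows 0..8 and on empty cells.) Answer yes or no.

Drop 1: L rot1 at col 3 lands with bottom-row=0; cleared 0 line(s) (total 0); column heights now [0 0 0 3 1 0 0], max=3
Drop 2: I rot0 at col 1 lands with bottom-row=3; cleared 0 line(s) (total 0); column heights now [0 4 4 4 4 0 0], max=4
Drop 3: J rot0 at col 3 lands with bottom-row=4; cleared 0 line(s) (total 0); column heights now [0 4 4 6 5 5 0], max=6
Drop 4: I rot1 at col 1 lands with bottom-row=4; cleared 0 line(s) (total 0); column heights now [0 8 4 6 5 5 0], max=8
Drop 5: O rot2 at col 5 lands with bottom-row=5; cleared 0 line(s) (total 0); column heights now [0 8 4 6 5 7 7], max=8
Test piece I rot1 at col 5 (width 1): heights before test = [0 8 4 6 5 7 7]; fits = False

Answer: no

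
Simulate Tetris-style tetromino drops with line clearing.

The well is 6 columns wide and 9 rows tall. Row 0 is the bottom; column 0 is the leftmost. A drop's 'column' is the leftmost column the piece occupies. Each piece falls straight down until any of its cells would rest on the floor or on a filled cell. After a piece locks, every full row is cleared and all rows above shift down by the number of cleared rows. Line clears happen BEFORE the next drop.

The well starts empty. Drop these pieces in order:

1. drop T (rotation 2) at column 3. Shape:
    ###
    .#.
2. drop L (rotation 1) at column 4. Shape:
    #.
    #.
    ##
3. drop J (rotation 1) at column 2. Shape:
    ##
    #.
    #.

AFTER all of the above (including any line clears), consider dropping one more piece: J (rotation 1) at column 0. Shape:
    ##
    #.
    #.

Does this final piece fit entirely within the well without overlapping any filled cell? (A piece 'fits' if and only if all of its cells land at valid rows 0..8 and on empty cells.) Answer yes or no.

Answer: yes

Derivation:
Drop 1: T rot2 at col 3 lands with bottom-row=0; cleared 0 line(s) (total 0); column heights now [0 0 0 2 2 2], max=2
Drop 2: L rot1 at col 4 lands with bottom-row=2; cleared 0 line(s) (total 0); column heights now [0 0 0 2 5 3], max=5
Drop 3: J rot1 at col 2 lands with bottom-row=0; cleared 0 line(s) (total 0); column heights now [0 0 3 3 5 3], max=5
Test piece J rot1 at col 0 (width 2): heights before test = [0 0 3 3 5 3]; fits = True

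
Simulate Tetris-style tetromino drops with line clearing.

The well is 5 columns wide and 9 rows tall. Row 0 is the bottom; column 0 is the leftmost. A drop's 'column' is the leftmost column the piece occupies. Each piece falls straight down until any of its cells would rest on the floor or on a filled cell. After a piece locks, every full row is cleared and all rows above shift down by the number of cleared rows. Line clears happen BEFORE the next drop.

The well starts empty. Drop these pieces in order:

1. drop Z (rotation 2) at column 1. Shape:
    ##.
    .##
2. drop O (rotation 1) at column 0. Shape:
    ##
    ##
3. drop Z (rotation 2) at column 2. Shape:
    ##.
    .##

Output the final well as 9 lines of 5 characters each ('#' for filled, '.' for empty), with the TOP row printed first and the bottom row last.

Drop 1: Z rot2 at col 1 lands with bottom-row=0; cleared 0 line(s) (total 0); column heights now [0 2 2 1 0], max=2
Drop 2: O rot1 at col 0 lands with bottom-row=2; cleared 0 line(s) (total 0); column heights now [4 4 2 1 0], max=4
Drop 3: Z rot2 at col 2 lands with bottom-row=1; cleared 0 line(s) (total 0); column heights now [4 4 3 3 2], max=4

Answer: .....
.....
.....
.....
.....
##...
####.
.####
..##.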